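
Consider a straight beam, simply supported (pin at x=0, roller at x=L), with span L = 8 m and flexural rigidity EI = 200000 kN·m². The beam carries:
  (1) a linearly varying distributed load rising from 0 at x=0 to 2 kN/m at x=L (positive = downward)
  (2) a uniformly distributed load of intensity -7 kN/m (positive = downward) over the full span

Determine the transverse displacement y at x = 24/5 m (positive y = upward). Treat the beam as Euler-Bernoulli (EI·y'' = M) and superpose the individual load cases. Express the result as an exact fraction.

y(24/5) = 222512/146484375 m

Load 1 — triangular load w₀=2 kN/m (0→w₀ over full span):
  y_1 = -w₀x(7L⁴-10L²x²+3x⁴)/(360LEI) = -2·(24/5)·(7·8⁴-10·8²·(24/5)²+3·(24/5)⁴)/(360·8·200000) = -37888/146484375 m
Load 2 — uniform load w=-7 kN/m over full span:
  y_2 = -wx(L³-2Lx²+x³)/(24EI) = -(-7)·(24/5)·(8³-2·8·(24/5)²+(24/5)³)/(24·200000) = 3472/1953125 m
Superposition: y = Σ y_i = 222512/146484375 m ≈ 0.001519 m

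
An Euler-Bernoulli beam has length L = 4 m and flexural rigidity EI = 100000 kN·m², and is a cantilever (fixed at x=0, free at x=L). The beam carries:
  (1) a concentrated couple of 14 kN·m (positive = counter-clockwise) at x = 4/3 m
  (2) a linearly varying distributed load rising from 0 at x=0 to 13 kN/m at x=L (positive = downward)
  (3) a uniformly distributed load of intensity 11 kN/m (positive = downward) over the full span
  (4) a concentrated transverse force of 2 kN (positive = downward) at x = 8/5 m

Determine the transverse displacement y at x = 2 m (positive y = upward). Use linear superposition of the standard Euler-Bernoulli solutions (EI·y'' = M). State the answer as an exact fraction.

Load 1 — applied couple M₀=14 kN·m at a=4/3 m (b=L-a=8/3):
  y_1 = M₀a(2x-a)/(2EI)  [x>a] = 14·(4/3)·(2·2-(4/3))/(2·100000) = 7/28125 m
Load 2 — triangular load w₀=13 kN/m (0→w₀ over full span):
  y_2 = (w₀Lx³/12-w₀L²x²/6-w₀x⁵/(120L))/EI = (13·4·2³/12-13·4²·2²/6-13·2⁵/(120·4))/100000 = -1573/1500000 m
Load 3 — uniform load w=11 kN/m over full span:
  y_3 = -wx²(x²-4Lx+6L²)/(24EI) = -11·2²·(2²-4·4·2+6·4²)/(24·100000) = -187/150000 m
Load 4 — point force P=2 kN at a=8/5 m (b=L-a=12/5):
  y_4 = -Pa²(3x-a)/(6EI)  [x>a] = -2·(8/5)²·(3·2-(8/5))/(6·100000) = -44/1171875 m
Superposition: y = Σ y_i = -234449/112500000 m ≈ -0.002084 m

y(2) = -234449/112500000 m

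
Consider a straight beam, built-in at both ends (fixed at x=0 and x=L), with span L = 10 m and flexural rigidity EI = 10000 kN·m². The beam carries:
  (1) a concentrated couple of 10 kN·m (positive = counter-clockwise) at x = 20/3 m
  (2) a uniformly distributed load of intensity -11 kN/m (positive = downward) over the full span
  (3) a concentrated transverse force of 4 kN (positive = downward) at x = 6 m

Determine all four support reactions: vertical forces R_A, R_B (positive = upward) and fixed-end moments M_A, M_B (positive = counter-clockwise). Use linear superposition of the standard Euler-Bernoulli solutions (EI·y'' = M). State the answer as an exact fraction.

Load 1 — applied couple M₀=10 kN·m at a=20/3 m (b=L-a=10/3):
  R_A = 6M₀ab/L³ = 6·10·(20/3)·(10/3)/10³ = 4/3 kN
  M_A = M₀b(2a-b)/L² = 10·(10/3)·(2·(20/3)-(10/3))/10² = 10/3 kN·m
  R_B = -6M₀ab/L³ = -6·10·(20/3)·(10/3)/10³ = -4/3 kN
  M_B = M₀a(2b-a)/L² = 10·(20/3)·(2·(10/3)-(20/3))/10² = 0 kN·m
Load 2 — uniform load w=-11 kN/m over full span:
  R_A = wL/2 = (-11)·10/2 = -55 kN
  M_A = wL²/12 = (-11)·10²/12 = -275/3 kN·m
  R_B = wL/2 = (-11)·10/2 = -55 kN
  M_B = -wL²/12 = -(-11)·10²/12 = 275/3 kN·m
Load 3 — point force P=4 kN at a=6 m (b=L-a=4):
  R_A = Pb²(3a+b)/L³ = 4·4²·(3·6+4)/10³ = 176/125 kN
  M_A = Pab²/L² = 4·6·4²/10² = 96/25 kN·m
  R_B = Pa²(a+3b)/L³ = 4·6²·(6+3·4)/10³ = 324/125 kN
  M_B = -Pa²b/L² = -4·6²·4/10² = -144/25 kN·m
Superposition: R_A = -19597/375 kN, M_A = -6337/75 kN·m, R_B = -20153/375 kN, M_B = 6443/75 kN·m

R_A = -19597/375 kN, M_A = -6337/75 kN·m, R_B = -20153/375 kN, M_B = 6443/75 kN·m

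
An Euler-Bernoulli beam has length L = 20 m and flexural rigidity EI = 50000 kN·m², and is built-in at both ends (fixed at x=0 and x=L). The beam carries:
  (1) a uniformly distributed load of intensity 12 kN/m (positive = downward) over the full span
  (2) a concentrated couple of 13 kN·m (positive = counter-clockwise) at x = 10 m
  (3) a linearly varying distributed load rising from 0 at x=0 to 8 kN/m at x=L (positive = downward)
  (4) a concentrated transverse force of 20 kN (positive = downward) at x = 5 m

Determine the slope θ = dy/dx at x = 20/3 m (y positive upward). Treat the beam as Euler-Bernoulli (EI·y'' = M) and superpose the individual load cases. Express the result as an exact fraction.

θ(20/3) = -4039/243000 rad

Load 1 — uniform load w=12 kN/m over full span:
  θ_1 = -wx(L-x)(L-2x)/(12EI) = -12·(20/3)·(20-(20/3))·(20-2·(20/3))/(12·50000) = -8/675 rad
Load 2 — applied couple M₀=13 kN·m at a=10 m (b=L-a=10):
  θ_2 = (R_Ax²/2 - M_Ax)/EI  [x≤a] with R_A=39/40, M_A=13/4 = ((39/40)·(20/3)²/2 - (13/4)·(20/3))/50000 = 0 rad
Load 3 — triangular load w₀=8 kN/m (0→w₀ over full span):
  θ_3 = -w₀(2x(L-x)(L-2x)(x+2L)+x²(L-x)²)/(120LEI) = -8·(2·(20/3)·(20-(20/3))·(20-2·(20/3))·((20/3)+2·20)+(20/3)²·(20-(20/3))²)/(120·20·50000) = -128/30375 rad
Load 4 — point force P=20 kN at a=5 m (b=L-a=15):
  θ_4 = Pa²(L-x)(2bL-(3b+a)(L-x))/(2L³EI)  [x>a] = 20·5²·(20-(20/3))·(2·15·20-(3·15+5)·(20-(20/3)))/(2·20³·50000) = -1/1800 rad
Superposition: θ = Σ θ_i = -4039/243000 rad ≈ -0.016621 rad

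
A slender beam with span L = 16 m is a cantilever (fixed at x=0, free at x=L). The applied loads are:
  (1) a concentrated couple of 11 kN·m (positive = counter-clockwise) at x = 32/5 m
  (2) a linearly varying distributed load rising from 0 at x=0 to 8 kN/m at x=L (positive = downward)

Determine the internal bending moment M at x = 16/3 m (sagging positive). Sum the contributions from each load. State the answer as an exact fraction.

Load 1 — applied couple M₀=11 kN·m at a=32/5 m (b=L-a=48/5):
  M_1 = M₀  [x≤a] = 11 = 11 kN·m
Load 2 — triangular load w₀=8 kN/m (0→w₀ over full span):
  M_2 = w₀Lx/2 - w₀L²/3 - w₀x³/(6L) = 8·16·(16/3)/2 - 8·16²/3 - 8·(16/3)³/(6·16) = -28672/81 kN·m
Superposition: M = Σ M_i = -27781/81 kN·m ≈ -342.975309 kN·m

M(16/3) = -27781/81 kN·m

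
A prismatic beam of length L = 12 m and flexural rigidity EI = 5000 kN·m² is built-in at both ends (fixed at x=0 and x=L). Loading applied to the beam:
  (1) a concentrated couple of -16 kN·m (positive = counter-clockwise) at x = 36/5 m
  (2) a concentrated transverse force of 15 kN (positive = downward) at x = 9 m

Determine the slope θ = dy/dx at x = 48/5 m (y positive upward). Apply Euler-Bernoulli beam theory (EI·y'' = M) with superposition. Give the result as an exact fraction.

Load 1 — applied couple M₀=-16 kN·m at a=36/5 m (b=L-a=24/5):
  θ_1 = (R_Ax²/2 - M_Ax - M₀(x-a))/EI  [x>a] with R_A=-48/25, M_A=-128/25 = ((-48/25)·(48/5)²/2 - (-128/25)·(48/5) - (-16)·((48/5)-(36/5)))/5000 = -72/390625 rad
Load 2 — point force P=15 kN at a=9 m (b=L-a=3):
  θ_2 = Pa²(L-x)(2bL-(3b+a)(L-x))/(2L³EI)  [x>a] = 15·9²·(12-(48/5))·(2·3·12-(3·3+9)·(12-(48/5)))/(2·12³·5000) = 243/50000 rad
Superposition: θ = Σ θ_i = 29223/6250000 rad ≈ 0.004676 rad

θ(48/5) = 29223/6250000 rad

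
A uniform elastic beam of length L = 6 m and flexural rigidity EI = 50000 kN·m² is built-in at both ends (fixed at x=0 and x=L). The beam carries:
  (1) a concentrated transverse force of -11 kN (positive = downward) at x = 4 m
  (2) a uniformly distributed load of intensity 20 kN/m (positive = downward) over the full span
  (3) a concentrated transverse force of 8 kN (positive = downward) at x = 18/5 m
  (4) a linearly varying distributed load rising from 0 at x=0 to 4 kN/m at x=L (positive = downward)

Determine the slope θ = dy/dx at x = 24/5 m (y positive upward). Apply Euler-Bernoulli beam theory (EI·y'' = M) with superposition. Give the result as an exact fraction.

Load 1 — point force P=-11 kN at a=4 m (b=L-a=2):
  θ_1 = Pa²(L-x)(2bL-(3b+a)(L-x))/(2L³EI)  [x>a] = (-11)·4²·(6-(24/5))·(2·2·6-(3·2+4)·(6-(24/5)))/(2·6³·50000) = -11/93750 rad
Load 2 — uniform load w=20 kN/m over full span:
  θ_2 = -wx(L-x)(L-2x)/(12EI) = -20·(24/5)·(6-(24/5))·(6-2·(24/5))/(12·50000) = 54/78125 rad
Load 3 — point force P=8 kN at a=18/5 m (b=L-a=12/5):
  θ_3 = Pa²(L-x)(2bL-(3b+a)(L-x))/(2L³EI)  [x>a] = 8·(18/5)²·(6-(24/5))·(2·(12/5)·6-(3·(12/5)+(18/5))·(6-(24/5)))/(2·6³·50000) = 891/9765625 rad
Load 4 — triangular load w₀=4 kN/m (0→w₀ over full span):
  θ_4 = -w₀(2x(L-x)(L-2x)(x+2L)+x²(L-x)²)/(120LEI) = -4·(2·(24/5)·(6-(24/5))·(6-2·(24/5))·((24/5)+2·6)+(24/5)²·(6-(24/5))²)/(120·6·50000) = 144/1953125 rad
Superposition: θ = Σ θ_i = 43291/58593750 rad ≈ 0.000739 rad

θ(24/5) = 43291/58593750 rad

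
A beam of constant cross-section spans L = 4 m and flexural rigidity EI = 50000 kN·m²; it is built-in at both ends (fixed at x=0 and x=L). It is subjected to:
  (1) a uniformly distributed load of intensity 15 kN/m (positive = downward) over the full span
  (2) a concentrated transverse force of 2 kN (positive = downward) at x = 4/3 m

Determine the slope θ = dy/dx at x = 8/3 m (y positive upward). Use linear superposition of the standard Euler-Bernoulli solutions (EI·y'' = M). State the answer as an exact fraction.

Load 1 — uniform load w=15 kN/m over full span:
  θ_1 = -wx(L-x)(L-2x)/(12EI) = -15·(8/3)·(4-(8/3))·(4-2·(8/3))/(12·50000) = 2/16875 rad
Load 2 — point force P=2 kN at a=4/3 m (b=L-a=8/3):
  θ_2 = Pa²(L-x)(2bL-(3b+a)(L-x))/(2L³EI)  [x>a] = 2·(4/3)²·(4-(8/3))·(2·(8/3)·4-(3·(8/3)+(4/3))·(4-(8/3)))/(2·4³·50000) = 1/151875 rad
Superposition: θ = Σ θ_i = 19/151875 rad ≈ 0.000125 rad

θ(8/3) = 19/151875 rad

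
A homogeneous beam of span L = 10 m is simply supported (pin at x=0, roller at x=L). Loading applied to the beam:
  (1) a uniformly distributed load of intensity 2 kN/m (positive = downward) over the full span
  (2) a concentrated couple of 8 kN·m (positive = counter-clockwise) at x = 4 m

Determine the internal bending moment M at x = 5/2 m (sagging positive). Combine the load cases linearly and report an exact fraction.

M(5/2) = 83/4 kN·m

Load 1 — uniform load w=2 kN/m over full span:
  M_1 = wx(L-x)/2 = 2·(5/2)·(10-(5/2))/2 = 75/4 kN·m
Load 2 — applied couple M₀=8 kN·m at a=4 m (b=L-a=6):
  M_2 = M₀x/L  [x≤a] = 8·(5/2)/10 = 2 kN·m
Superposition: M = Σ M_i = 83/4 kN·m ≈ 20.750000 kN·m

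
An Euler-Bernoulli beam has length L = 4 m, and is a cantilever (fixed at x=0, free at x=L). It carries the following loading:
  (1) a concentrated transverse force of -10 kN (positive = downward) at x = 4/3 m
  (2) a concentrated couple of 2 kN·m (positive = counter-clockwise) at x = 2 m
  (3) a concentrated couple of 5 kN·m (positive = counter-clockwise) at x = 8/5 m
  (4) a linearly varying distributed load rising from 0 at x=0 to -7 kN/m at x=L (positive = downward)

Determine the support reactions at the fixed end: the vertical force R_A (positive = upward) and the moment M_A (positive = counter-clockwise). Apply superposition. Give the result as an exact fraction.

Load 1 — point force P=-10 kN at a=4/3 m (b=L-a=8/3):
  R_A = P = (-10) = -10 kN
  M_A = Pa = (-10)·(4/3) = -40/3 kN·m
Load 2 — applied couple M₀=2 kN·m at a=2 m (b=L-a=2):
  R_A = 0 kN
  M_A = -M₀ = -2 kN·m
Load 3 — applied couple M₀=5 kN·m at a=8/5 m (b=L-a=12/5):
  R_A = 0 kN
  M_A = -M₀ = -5 kN·m
Load 4 — triangular load w₀=-7 kN/m (0→w₀ over full span):
  R_A = w₀L/2 = (-7)·4/2 = -14 kN
  M_A = w₀L²/3 = (-7)·4²/3 = -112/3 kN·m
Superposition: R_A = -24 kN, M_A = -173/3 kN·m

R_A = -24 kN, M_A = -173/3 kN·m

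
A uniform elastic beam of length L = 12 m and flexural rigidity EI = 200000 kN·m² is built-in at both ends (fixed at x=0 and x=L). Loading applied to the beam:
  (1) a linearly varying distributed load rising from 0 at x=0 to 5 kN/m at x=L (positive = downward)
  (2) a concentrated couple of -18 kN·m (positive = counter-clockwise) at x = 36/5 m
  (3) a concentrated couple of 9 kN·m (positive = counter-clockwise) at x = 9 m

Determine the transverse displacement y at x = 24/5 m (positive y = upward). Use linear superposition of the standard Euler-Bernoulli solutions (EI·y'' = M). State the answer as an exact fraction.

Load 1 — triangular load w₀=5 kN/m (0→w₀ over full span):
  y_1 = -w₀x²(L-x)²(x+2L)/(120LEI) = -5·(24/5)²·(12-(24/5))²·((24/5)+2·12)/(120·12·200000) = -5832/9765625 m
Load 2 — applied couple M₀=-18 kN·m at a=36/5 m (b=L-a=24/5):
  y_2 = (R_Ax³/6 - M_Ax²/2)/EI  [x≤a] with R_A=-54/25, M_A=-144/25 = ((-54/25)·(24/5)³/6 - (-144/25)·(24/5)²/2)/200000 = 1296/9765625 m
Load 3 — applied couple M₀=9 kN·m at a=9 m (b=L-a=3):
  y_3 = (R_Ax³/6 - M_Ax²/2)/EI  [x≤a] with R_A=27/32, M_A=45/16 = ((27/32)·(24/5)³/6 - (45/16)·(24/5)²/2)/200000 = -1053/12500000 m
Superposition: y = Σ y_i = -171477/312500000 m ≈ -0.000549 m

y(24/5) = -171477/312500000 m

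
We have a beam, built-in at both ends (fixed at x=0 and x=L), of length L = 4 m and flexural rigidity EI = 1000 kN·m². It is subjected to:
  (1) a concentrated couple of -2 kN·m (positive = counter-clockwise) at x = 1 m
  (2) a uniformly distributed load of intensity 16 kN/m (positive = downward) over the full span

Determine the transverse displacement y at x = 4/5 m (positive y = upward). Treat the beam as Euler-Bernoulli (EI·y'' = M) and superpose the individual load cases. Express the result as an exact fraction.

Load 1 — applied couple M₀=-2 kN·m at a=1 m (b=L-a=3):
  y_1 = (R_Ax³/6 - M_Ax²/2)/EI  [x≤a] with R_A=-9/16, M_A=3/8 = ((-9/16)·(4/5)³/6 - (3/8)·(4/5)²/2)/1000 = -21/125000 m
Load 2 — uniform load w=16 kN/m over full span:
  y_2 = -wx²(L-x)²/(24EI) = -16·(4/5)²·(4-(4/5))²/(24·1000) = -1024/234375 m
Superposition: y = Σ y_i = -8507/1875000 m ≈ -0.004537 m

y(4/5) = -8507/1875000 m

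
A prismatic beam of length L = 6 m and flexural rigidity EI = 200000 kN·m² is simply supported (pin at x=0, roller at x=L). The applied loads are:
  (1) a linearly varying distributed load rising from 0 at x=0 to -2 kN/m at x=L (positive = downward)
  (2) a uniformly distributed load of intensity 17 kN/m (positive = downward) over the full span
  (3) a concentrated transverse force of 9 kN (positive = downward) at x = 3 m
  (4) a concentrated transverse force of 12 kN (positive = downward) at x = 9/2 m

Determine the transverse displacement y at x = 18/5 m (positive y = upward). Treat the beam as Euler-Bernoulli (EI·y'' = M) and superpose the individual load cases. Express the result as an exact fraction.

y(18/5) = -20780199/12500000000 m

Load 1 — triangular load w₀=-2 kN/m (0→w₀ over full span):
  y_1 = -w₀x(7L⁴-10L²x²+3x⁴)/(360LEI) = -(-2)·(18/5)·(7·6⁴-10·6²·(18/5)²+3·(18/5)⁴)/(360·6·200000) = 3996/48828125 m
Load 2 — uniform load w=17 kN/m over full span:
  y_2 = -wx(L³-2Lx²+x³)/(24EI) = -17·(18/5)·(6³-2·6·(18/5)²+(18/5)³)/(24·200000) = -42687/31250000 m
Load 3 — point force P=9 kN at a=3 m (b=L-a=3):
  y_3 = -Pa(L-x)(2Lx-a²-x²)/(6LEI)  [x>a] = -9·3·(6-(18/5))·(2·6·(18/5)-3²-(18/5)²)/(6·6·200000) = -4779/25000000 m
Load 4 — point force P=12 kN at a=9/2 m (b=L-a=3/2):
  y_4 = -Pbx(L²-b²-x²)/(6LEI)  [x≤a] = -12·(3/2)·(18/5)·(6²-(3/2)²-(18/5)²)/(6·6·200000) = -18711/100000000 m
Superposition: y = Σ y_i = -20780199/12500000000 m ≈ -0.001662 m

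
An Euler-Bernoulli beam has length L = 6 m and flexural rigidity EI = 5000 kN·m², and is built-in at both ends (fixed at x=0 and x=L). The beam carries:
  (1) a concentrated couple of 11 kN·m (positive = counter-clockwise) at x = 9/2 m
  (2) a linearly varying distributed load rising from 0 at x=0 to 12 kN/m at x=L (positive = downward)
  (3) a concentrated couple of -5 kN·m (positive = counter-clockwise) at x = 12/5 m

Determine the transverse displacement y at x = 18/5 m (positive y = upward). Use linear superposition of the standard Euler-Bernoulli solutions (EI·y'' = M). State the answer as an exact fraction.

Load 1 — applied couple M₀=11 kN·m at a=9/2 m (b=L-a=3/2):
  y_1 = (R_Ax³/6 - M_Ax²/2)/EI  [x≤a] with R_A=33/16, M_A=55/16 = ((33/16)·(18/5)³/6 - (55/16)·(18/5)²/2)/5000 = -6237/5000000 m
Load 2 — triangular load w₀=12 kN/m (0→w₀ over full span):
  y_2 = -w₀x²(L-x)²(x+2L)/(120LEI) = -12·(18/5)²·(6-(18/5))²·((18/5)+2·6)/(120·6·5000) = -37908/9765625 m
Load 3 — applied couple M₀=-5 kN·m at a=12/5 m (b=L-a=18/5):
  y_3 = (R_Ax³/6 - M_Ax²/2 - M₀(x-a)²/2)/EI  [x>a] with R_A=-6/5, M_A=-3/5 = ((-6/5)·(18/5)³/6 - (-3/5)·(18/5)²/2 - (-5)·((18/5)-(12/5))²/2)/5000 = -144/390625 m
Superposition: y = Σ y_i = -3436137/625000000 m ≈ -0.005498 m

y(18/5) = -3436137/625000000 m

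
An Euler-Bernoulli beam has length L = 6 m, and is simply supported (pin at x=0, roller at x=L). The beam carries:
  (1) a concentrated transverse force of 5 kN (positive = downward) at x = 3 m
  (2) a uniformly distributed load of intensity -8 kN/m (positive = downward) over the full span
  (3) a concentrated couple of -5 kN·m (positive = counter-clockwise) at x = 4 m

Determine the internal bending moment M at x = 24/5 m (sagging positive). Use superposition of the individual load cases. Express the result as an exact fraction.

Load 1 — point force P=5 kN at a=3 m (b=L-a=3):
  M_1 = Pa(L-x)/L  [x>a] = 5·3·(6-(24/5))/6 = 3 kN·m
Load 2 — uniform load w=-8 kN/m over full span:
  M_2 = wx(L-x)/2 = (-8)·(24/5)·(6-(24/5))/2 = -576/25 kN·m
Load 3 — applied couple M₀=-5 kN·m at a=4 m (b=L-a=2):
  M_3 = M₀x/L - M₀  [x>a] = (-5)·(24/5)/6 - (-5) = 1 kN·m
Superposition: M = Σ M_i = -476/25 kN·m ≈ -19.040000 kN·m

M(24/5) = -476/25 kN·m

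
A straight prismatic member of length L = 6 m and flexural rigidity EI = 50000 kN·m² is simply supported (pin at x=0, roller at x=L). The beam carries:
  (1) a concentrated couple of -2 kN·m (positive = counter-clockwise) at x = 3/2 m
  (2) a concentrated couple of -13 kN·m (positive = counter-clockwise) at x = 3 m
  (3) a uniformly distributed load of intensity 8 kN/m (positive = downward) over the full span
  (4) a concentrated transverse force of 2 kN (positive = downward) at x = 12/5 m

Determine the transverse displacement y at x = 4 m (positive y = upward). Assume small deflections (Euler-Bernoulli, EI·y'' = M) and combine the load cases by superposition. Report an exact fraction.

y(4) = -196121/75000000 m

Load 1 — applied couple M₀=-2 kN·m at a=3/2 m (b=L-a=9/2):
  y_1 = (M₀x³/(6L)-M₀(x-a)²/2+C₁x)/EI  [x>a] with C₁=M₀(3b²-L²)/(6L)=-11/8 = ((-2)·4³/(6·6)-(-2)·(4-(3/2))²/2+(-11/8)·4)/50000 = -101/1800000 m
Load 2 — applied couple M₀=-13 kN·m at a=3 m (b=L-a=3):
  y_2 = (M₀x³/(6L)-M₀(x-a)²/2+C₁x)/EI  [x>a] with C₁=M₀(3b²-L²)/(6L)=13/4 = ((-13)·4³/(6·6)-(-13)·(4-3)²/2+(13/4)·4)/50000 = -13/180000 m
Load 3 — uniform load w=8 kN/m over full span:
  y_3 = -wx(L³-2Lx²+x³)/(24EI) = -8·4·(6³-2·6·4²+4³)/(24·50000) = -22/9375 m
Load 4 — point force P=2 kN at a=12/5 m (b=L-a=18/5):
  y_4 = -Pa(L-x)(2Lx-a²-x²)/(6LEI)  [x>a] = -2·(12/5)·(6-4)·(2·6·4-(12/5)²-4²)/(6·6·50000) = -164/1171875 m
Superposition: y = Σ y_i = -196121/75000000 m ≈ -0.002615 m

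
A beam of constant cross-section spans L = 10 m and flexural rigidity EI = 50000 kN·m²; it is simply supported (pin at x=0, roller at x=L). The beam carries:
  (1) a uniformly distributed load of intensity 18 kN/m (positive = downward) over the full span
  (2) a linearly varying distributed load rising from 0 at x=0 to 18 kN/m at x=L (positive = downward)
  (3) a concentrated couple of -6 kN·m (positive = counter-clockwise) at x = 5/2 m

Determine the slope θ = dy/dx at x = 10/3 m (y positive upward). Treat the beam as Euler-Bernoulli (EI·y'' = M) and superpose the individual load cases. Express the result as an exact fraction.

θ(10/3) = -4829/432000 rad

Load 1 — uniform load w=18 kN/m over full span:
  θ_1 = -w(L³-6Lx²+4x³)/(24EI) = -18·(10³-6·10·(10/3)²+4·(10/3)³)/(24·50000) = -13/1800 rad
Load 2 — triangular load w₀=18 kN/m (0→w₀ over full span):
  θ_2 = -w₀(7L⁴-30L²x²+15x⁴)/(360LEI) = -18·(7·10⁴-30·10²·(10/3)²+15·(10/3)⁴)/(360·10·50000) = -13/3375 rad
Load 3 — applied couple M₀=-6 kN·m at a=5/2 m (b=L-a=15/2):
  θ_3 = (M₀x²/(2L)-M₀(x-a)+C₁)/EI  [x>a] with C₁=M₀(3b²-L²)/(6L)=-55/8 = ((-6)·(10/3)²/(2·10)-(-6)·((10/3)-(5/2))+(-55/8))/50000 = -1/9600 rad
Superposition: θ = Σ θ_i = -4829/432000 rad ≈ -0.011178 rad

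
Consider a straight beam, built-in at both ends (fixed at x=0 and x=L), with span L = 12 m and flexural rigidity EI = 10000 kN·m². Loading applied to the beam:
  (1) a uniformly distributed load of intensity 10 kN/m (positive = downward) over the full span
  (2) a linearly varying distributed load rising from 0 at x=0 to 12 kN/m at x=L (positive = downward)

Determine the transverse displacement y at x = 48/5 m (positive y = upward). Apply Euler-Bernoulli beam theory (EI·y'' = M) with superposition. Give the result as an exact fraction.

Load 1 — uniform load w=10 kN/m over full span:
  y_1 = -wx²(L-x)²/(24EI) = -10·(48/5)²·(12-(48/5))²/(24·10000) = -1728/78125 m
Load 2 — triangular load w₀=12 kN/m (0→w₀ over full span):
  y_2 = -w₀x²(L-x)²(x+2L)/(120LEI) = -12·(48/5)²·(12-(48/5))²·((48/5)+2·12)/(120·12·10000) = -145152/9765625 m
Superposition: y = Σ y_i = -361152/9765625 m ≈ -0.036982 m

y(48/5) = -361152/9765625 m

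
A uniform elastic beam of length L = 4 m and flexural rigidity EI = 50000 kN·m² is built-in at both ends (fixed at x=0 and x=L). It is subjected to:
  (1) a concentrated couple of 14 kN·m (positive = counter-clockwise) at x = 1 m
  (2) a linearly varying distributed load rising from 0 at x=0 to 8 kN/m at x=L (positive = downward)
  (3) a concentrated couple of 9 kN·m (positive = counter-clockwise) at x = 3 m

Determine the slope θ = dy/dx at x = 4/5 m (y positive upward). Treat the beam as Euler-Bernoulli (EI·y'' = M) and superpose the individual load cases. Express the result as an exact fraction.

θ(4/5) = 1/5859375 rad

Load 1 — applied couple M₀=14 kN·m at a=1 m (b=L-a=3):
  θ_1 = (R_Ax²/2 - M_Ax)/EI  [x≤a] with R_A=63/16, M_A=-21/8 = ((63/16)·(4/5)²/2 - (-21/8)·(4/5))/50000 = 21/312500 rad
Load 2 — triangular load w₀=8 kN/m (0→w₀ over full span):
  θ_2 = -w₀(2x(L-x)(L-2x)(x+2L)+x²(L-x)²)/(120LEI) = -8·(2·(4/5)·(4-(4/5))·(4-2·(4/5))·((4/5)+2·4)+(4/5)²·(4-(4/5))²)/(120·4·50000) = -224/5859375 rad
Load 3 — applied couple M₀=9 kN·m at a=3 m (b=L-a=1):
  θ_3 = (R_Ax²/2 - M_Ax)/EI  [x≤a] with R_A=81/32, M_A=45/16 = ((81/32)·(4/5)²/2 - (45/16)·(4/5))/50000 = -9/312500 rad
Superposition: θ = Σ θ_i = 1/5859375 rad ≈ 0.000000 rad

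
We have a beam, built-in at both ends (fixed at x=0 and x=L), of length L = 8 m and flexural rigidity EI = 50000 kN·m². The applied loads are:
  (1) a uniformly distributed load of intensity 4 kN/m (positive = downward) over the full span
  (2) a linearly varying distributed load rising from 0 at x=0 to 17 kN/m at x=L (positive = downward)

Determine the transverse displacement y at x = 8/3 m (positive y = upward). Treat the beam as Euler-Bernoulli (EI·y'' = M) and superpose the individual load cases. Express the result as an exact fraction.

y(8/3) = -22912/11390625 m

Load 1 — uniform load w=4 kN/m over full span:
  y_1 = -wx²(L-x)²/(24EI) = -4·(8/3)²·(8-(8/3))²/(24·50000) = -512/759375 m
Load 2 — triangular load w₀=17 kN/m (0→w₀ over full span):
  y_2 = -w₀x²(L-x)²(x+2L)/(120LEI) = -17·(8/3)²·(8-(8/3))²·((8/3)+2·8)/(120·8·50000) = -15232/11390625 m
Superposition: y = Σ y_i = -22912/11390625 m ≈ -0.002011 m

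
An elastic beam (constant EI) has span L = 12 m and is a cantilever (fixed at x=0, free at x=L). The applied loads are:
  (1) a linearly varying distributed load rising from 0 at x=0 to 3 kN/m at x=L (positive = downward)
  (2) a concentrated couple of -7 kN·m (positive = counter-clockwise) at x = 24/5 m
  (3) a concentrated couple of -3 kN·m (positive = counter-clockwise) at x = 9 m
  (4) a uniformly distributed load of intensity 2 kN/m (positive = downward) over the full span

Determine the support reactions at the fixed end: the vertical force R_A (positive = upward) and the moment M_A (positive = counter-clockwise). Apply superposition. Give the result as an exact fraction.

Load 1 — triangular load w₀=3 kN/m (0→w₀ over full span):
  R_A = w₀L/2 = 3·12/2 = 18 kN
  M_A = w₀L²/3 = 3·12²/3 = 144 kN·m
Load 2 — applied couple M₀=-7 kN·m at a=24/5 m (b=L-a=36/5):
  R_A = 0 kN
  M_A = -M₀ = -(-7) = 7 kN·m
Load 3 — applied couple M₀=-3 kN·m at a=9 m (b=L-a=3):
  R_A = 0 kN
  M_A = -M₀ = -(-3) = 3 kN·m
Load 4 — uniform load w=2 kN/m over full span:
  R_A = wL = 2·12 = 24 kN
  M_A = wL²/2 = 2·12²/2 = 144 kN·m
Superposition: R_A = 42 kN, M_A = 298 kN·m

R_A = 42 kN, M_A = 298 kN·m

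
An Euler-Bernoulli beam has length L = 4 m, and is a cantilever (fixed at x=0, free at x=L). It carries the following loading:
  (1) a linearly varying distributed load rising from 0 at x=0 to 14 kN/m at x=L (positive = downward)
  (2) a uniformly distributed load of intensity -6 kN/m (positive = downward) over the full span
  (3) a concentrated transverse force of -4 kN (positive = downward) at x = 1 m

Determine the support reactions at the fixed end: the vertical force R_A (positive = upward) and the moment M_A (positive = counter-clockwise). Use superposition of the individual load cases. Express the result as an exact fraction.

Load 1 — triangular load w₀=14 kN/m (0→w₀ over full span):
  R_A = w₀L/2 = 14·4/2 = 28 kN
  M_A = w₀L²/3 = 14·4²/3 = 224/3 kN·m
Load 2 — uniform load w=-6 kN/m over full span:
  R_A = wL = (-6)·4 = -24 kN
  M_A = wL²/2 = (-6)·4²/2 = -48 kN·m
Load 3 — point force P=-4 kN at a=1 m (b=L-a=3):
  R_A = P = (-4) = -4 kN
  M_A = Pa = (-4)·1 = -4 kN·m
Superposition: R_A = 0 kN, M_A = 68/3 kN·m

R_A = 0 kN, M_A = 68/3 kN·m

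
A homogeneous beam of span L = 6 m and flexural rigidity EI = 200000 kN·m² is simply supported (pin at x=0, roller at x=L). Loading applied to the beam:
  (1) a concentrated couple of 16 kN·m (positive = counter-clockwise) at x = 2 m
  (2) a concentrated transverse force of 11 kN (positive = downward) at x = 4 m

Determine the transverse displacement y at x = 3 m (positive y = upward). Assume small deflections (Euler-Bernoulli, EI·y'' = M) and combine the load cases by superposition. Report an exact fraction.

y(3) = -133/1200000 m

Load 1 — applied couple M₀=16 kN·m at a=2 m (b=L-a=4):
  y_1 = (M₀x³/(6L)-M₀(x-a)²/2+C₁x)/EI  [x>a] with C₁=M₀(3b²-L²)/(6L)=16/3 = (16·3³/(6·6)-16·(3-2)²/2+(16/3)·3)/200000 = 1/10000 m
Load 2 — point force P=11 kN at a=4 m (b=L-a=2):
  y_2 = -Pbx(L²-b²-x²)/(6LEI)  [x≤a] = -11·2·3·(6²-2²-3²)/(6·6·200000) = -253/1200000 m
Superposition: y = Σ y_i = -133/1200000 m ≈ -0.000111 m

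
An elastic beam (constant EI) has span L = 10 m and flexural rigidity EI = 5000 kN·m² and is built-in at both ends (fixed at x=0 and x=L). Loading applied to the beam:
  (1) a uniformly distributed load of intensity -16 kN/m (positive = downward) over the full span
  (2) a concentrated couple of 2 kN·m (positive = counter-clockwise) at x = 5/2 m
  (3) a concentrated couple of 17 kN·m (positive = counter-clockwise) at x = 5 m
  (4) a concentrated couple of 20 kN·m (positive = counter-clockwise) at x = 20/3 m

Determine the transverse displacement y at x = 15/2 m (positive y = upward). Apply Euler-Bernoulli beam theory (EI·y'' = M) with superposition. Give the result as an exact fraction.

y(15/2) = 10849/230400 m

Load 1 — uniform load w=-16 kN/m over full span:
  y_1 = -wx²(L-x)²/(24EI) = -(-16)·(15/2)²·(10-(15/2))²/(24·5000) = 3/64 m
Load 2 — applied couple M₀=2 kN·m at a=5/2 m (b=L-a=15/2):
  y_2 = (R_Ax³/6 - M_Ax²/2 - M₀(x-a)²/2)/EI  [x>a] with R_A=9/40, M_A=-3/8 = ((9/40)·(15/2)³/6 - (-3/8)·(15/2)²/2 - 2·((15/2)-(5/2))²/2)/5000 = 7/25600 m
Load 3 — applied couple M₀=17 kN·m at a=5 m (b=L-a=5):
  y_3 = (R_Ax³/6 - M_Ax²/2 - M₀(x-a)²/2)/EI  [x>a] with R_A=51/20, M_A=17/4 = ((51/20)·(15/2)³/6 - (17/4)·(15/2)²/2 - 17·((15/2)-5)²/2)/5000 = 17/12800 m
Load 4 — applied couple M₀=20 kN·m at a=20/3 m (b=L-a=10/3):
  y_4 = (R_Ax³/6 - M_Ax²/2 - M₀(x-a)²/2)/EI  [x>a] with R_A=8/3, M_A=20/3 = ((8/3)·(15/2)³/6 - (20/3)·(15/2)²/2 - 20·((15/2)-(20/3))²/2)/5000 = -1/720 m
Superposition: y = Σ y_i = 10849/230400 m ≈ 0.047088 m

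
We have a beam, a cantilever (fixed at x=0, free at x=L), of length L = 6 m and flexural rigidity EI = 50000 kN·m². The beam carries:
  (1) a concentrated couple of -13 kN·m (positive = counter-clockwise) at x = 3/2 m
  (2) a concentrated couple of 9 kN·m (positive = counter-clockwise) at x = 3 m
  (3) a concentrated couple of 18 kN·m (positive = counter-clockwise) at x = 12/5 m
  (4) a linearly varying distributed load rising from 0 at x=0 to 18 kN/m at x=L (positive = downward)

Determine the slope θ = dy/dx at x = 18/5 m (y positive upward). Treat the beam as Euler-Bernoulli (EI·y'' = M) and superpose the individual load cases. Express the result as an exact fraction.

θ(18/5) = -497469/62500000 rad

Load 1 — applied couple M₀=-13 kN·m at a=3/2 m (b=L-a=9/2):
  θ_1 = M₀a/EI  [x>a] = (-13)·(3/2)/50000 = -39/100000 rad
Load 2 — applied couple M₀=9 kN·m at a=3 m (b=L-a=3):
  θ_2 = M₀a/EI  [x>a] = 9·3/50000 = 27/50000 rad
Load 3 — applied couple M₀=18 kN·m at a=12/5 m (b=L-a=18/5):
  θ_3 = M₀a/EI  [x>a] = 18·(12/5)/50000 = 27/31250 rad
Load 4 — triangular load w₀=18 kN/m (0→w₀ over full span):
  θ_4 = (w₀Lx²/4-w₀L²x/3-w₀x⁴/(24L))/EI = (18·6·(18/5)²/4-18·6²·(18/5)/3-18·(18/5)⁴/(24·6))/50000 = -140211/15625000 rad
Superposition: θ = Σ θ_i = -497469/62500000 rad ≈ -0.007960 rad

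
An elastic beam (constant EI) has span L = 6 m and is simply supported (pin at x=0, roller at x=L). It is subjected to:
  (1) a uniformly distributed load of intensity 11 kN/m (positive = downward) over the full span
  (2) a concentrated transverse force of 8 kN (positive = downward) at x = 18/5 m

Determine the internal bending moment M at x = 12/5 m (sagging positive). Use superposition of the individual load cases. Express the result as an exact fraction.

Load 1 — uniform load w=11 kN/m over full span:
  M_1 = wx(L-x)/2 = 11·(12/5)·(6-(12/5))/2 = 1188/25 kN·m
Load 2 — point force P=8 kN at a=18/5 m (b=L-a=12/5):
  M_2 = Pbx/L  [x≤a] = 8·(12/5)·(12/5)/6 = 192/25 kN·m
Superposition: M = Σ M_i = 276/5 kN·m ≈ 55.200000 kN·m

M(12/5) = 276/5 kN·m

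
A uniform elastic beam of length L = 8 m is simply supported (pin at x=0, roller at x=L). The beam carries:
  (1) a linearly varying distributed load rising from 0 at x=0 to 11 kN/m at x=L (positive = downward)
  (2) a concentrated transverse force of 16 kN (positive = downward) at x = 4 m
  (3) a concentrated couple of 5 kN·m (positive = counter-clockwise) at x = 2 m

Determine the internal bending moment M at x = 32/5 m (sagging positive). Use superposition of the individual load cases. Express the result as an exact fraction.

M(32/5) = 5699/125 kN·m

Load 1 — triangular load w₀=11 kN/m (0→w₀ over full span):
  M_1 = w₀Lx/6 - w₀x³/(6L) = 11·8·(32/5)/6 - 11·(32/5)³/(6·8) = 4224/125 kN·m
Load 2 — point force P=16 kN at a=4 m (b=L-a=4):
  M_2 = Pa(L-x)/L  [x>a] = 16·4·(8-(32/5))/8 = 64/5 kN·m
Load 3 — applied couple M₀=5 kN·m at a=2 m (b=L-a=6):
  M_3 = M₀x/L - M₀  [x>a] = 5·(32/5)/8 - 5 = -1 kN·m
Superposition: M = Σ M_i = 5699/125 kN·m ≈ 45.592000 kN·m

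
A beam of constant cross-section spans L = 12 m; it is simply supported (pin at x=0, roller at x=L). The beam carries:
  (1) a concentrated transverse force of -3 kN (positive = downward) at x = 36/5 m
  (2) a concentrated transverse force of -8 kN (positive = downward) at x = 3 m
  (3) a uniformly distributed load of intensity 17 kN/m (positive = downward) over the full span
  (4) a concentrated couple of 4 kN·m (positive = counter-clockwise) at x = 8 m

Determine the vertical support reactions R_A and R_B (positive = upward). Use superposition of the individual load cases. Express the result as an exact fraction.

Load 1 — point force P=-3 kN at a=36/5 m (b=L-a=24/5):
  R_A = Pb/L = (-3)·(24/5)/12 = -6/5 kN
  R_B = Pa/L = (-3)·(36/5)/12 = -9/5 kN
Load 2 — point force P=-8 kN at a=3 m (b=L-a=9):
  R_A = Pb/L = (-8)·9/12 = -6 kN
  R_B = Pa/L = (-8)·3/12 = -2 kN
Load 3 — uniform load w=17 kN/m over full span:
  R_A = wL/2 = 17·12/2 = 102 kN
  R_B = wL/2 = 17·12/2 = 102 kN
Load 4 — applied couple M₀=4 kN·m at a=8 m (b=L-a=4):
  R_A = M₀/L = 4/12 = 1/3 kN
  R_B = -M₀/L = -4/12 = -1/3 kN
Superposition: R_A = 1427/15 kN, R_B = 1468/15 kN

R_A = 1427/15 kN, R_B = 1468/15 kN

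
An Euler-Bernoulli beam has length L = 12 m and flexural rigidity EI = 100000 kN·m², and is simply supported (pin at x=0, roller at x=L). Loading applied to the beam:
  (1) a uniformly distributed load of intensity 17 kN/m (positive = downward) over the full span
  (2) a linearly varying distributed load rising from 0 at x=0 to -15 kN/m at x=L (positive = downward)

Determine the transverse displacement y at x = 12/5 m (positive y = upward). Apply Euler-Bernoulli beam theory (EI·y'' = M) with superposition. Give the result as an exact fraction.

Load 1 — uniform load w=17 kN/m over full span:
  y_1 = -wx(L³-2Lx²+x³)/(24EI) = -17·(12/5)·(12³-2·12·(12/5)²+(12/5)³)/(24·100000) = -53244/1953125 m
Load 2 — triangular load w₀=-15 kN/m (0→w₀ over full span):
  y_2 = -w₀x(7L⁴-10L²x²+3x⁴)/(360LEI) = -(-15)·(12/5)·(7·12⁴-10·12²·(12/5)²+3·(12/5)⁴)/(360·12·100000) = 111456/9765625 m
Superposition: y = Σ y_i = -154764/9765625 m ≈ -0.015848 m

y(12/5) = -154764/9765625 m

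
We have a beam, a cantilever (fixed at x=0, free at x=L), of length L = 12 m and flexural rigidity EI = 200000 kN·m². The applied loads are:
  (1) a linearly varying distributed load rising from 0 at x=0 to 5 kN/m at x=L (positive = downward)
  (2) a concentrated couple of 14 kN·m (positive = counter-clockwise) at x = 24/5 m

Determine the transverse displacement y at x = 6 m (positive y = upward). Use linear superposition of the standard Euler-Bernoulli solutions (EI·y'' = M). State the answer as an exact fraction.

Load 1 — triangular load w₀=5 kN/m (0→w₀ over full span):
  y_1 = (w₀Lx³/12-w₀L²x²/6-w₀x⁵/(120L))/EI = (5·12·6³/12-5·12²·6²/6-5·6⁵/(120·12))/200000 = -3267/200000 m
Load 2 — applied couple M₀=14 kN·m at a=24/5 m (b=L-a=36/5):
  y_2 = M₀a(2x-a)/(2EI)  [x>a] = 14·(24/5)·(2·6-(24/5))/(2·200000) = 189/156250 m
Superposition: y = Σ y_i = -75627/5000000 m ≈ -0.015125 m

y(6) = -75627/5000000 m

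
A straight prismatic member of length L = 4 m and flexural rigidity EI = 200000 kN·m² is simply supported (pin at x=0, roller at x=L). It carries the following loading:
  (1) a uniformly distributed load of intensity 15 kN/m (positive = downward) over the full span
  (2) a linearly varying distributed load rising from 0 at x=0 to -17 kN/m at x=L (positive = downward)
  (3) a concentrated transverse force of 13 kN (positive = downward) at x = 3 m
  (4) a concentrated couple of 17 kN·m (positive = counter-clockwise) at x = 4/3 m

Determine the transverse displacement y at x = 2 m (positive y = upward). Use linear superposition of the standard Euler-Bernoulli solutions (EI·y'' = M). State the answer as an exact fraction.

Load 1 — uniform load w=15 kN/m over full span:
  y_1 = -wx(L³-2Lx²+x³)/(24EI) = -15·2·(4³-2·4·2²+2³)/(24·200000) = -1/4000 m
Load 2 — triangular load w₀=-17 kN/m (0→w₀ over full span):
  y_2 = -w₀x(7L⁴-10L²x²+3x⁴)/(360LEI) = -(-17)·2·(7·4⁴-10·4²·2²+3·2⁴)/(360·4·200000) = 17/120000 m
Load 3 — point force P=13 kN at a=3 m (b=L-a=1):
  y_3 = -Pbx(L²-b²-x²)/(6LEI)  [x≤a] = -13·1·2·(4²-1²-2²)/(6·4·200000) = -143/2400000 m
Load 4 — applied couple M₀=17 kN·m at a=4/3 m (b=L-a=8/3):
  y_4 = (M₀x³/(6L)-M₀(x-a)²/2+C₁x)/EI  [x>a] with C₁=M₀(3b²-L²)/(6L)=34/9 = (17·2³/(6·4)-17·(2-(4/3))²/2+(34/9)·2)/200000 = 17/360000 m
Superposition: y = Σ y_i = -869/7200000 m ≈ -0.000121 m

y(2) = -869/7200000 m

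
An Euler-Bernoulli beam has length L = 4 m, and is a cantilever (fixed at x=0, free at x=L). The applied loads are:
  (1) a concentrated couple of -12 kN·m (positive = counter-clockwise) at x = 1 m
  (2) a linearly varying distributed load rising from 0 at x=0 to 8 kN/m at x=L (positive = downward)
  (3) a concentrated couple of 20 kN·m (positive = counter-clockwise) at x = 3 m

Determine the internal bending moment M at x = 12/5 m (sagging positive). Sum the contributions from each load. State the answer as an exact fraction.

Load 1 — applied couple M₀=-12 kN·m at a=1 m (b=L-a=3):
  M_1 = 0  [x>a] = 0 kN·m
Load 2 — triangular load w₀=8 kN/m (0→w₀ over full span):
  M_2 = w₀Lx/2 - w₀L²/3 - w₀x³/(6L) = 8·4·(12/5)/2 - 8·4²/3 - 8·(12/5)³/(6·4) = -3328/375 kN·m
Load 3 — applied couple M₀=20 kN·m at a=3 m (b=L-a=1):
  M_3 = M₀  [x≤a] = 20 = 20 kN·m
Superposition: M = Σ M_i = 4172/375 kN·m ≈ 11.125333 kN·m

M(12/5) = 4172/375 kN·m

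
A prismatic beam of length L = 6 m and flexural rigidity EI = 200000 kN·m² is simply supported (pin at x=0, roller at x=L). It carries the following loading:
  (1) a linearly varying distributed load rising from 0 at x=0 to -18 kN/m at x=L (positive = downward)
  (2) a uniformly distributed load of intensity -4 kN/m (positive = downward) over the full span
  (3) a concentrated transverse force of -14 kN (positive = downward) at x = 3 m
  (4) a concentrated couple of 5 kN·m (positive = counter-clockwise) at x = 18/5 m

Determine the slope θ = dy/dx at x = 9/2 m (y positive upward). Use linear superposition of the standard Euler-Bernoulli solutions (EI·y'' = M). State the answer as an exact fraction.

Load 1 — triangular load w₀=-18 kN/m (0→w₀ over full span):
  θ_1 = -w₀(7L⁴-30L²x²+15x⁴)/(360LEI) = -(-18)·(7·6⁴-30·6²·(9/2)²+15·(9/2)⁴)/(360·6·200000) = -35451/128000000 rad
Load 2 — uniform load w=-4 kN/m over full span:
  θ_2 = -w(L³-6Lx²+4x³)/(24EI) = -(-4)·(6³-6·6·(9/2)²+4·(9/2)³)/(24·200000) = -99/800000 rad
Load 3 — point force P=-14 kN at a=3 m (b=L-a=3):
  θ_3 = -Pa(2L²-6Lx+3x²+a²)/(6LEI)  [x>a] = -(-14)·3·(2·6²-6·6·(9/2)+3·(9/2)²+3²)/(6·6·200000) = -189/1600000 rad
Load 4 — applied couple M₀=5 kN·m at a=18/5 m (b=L-a=12/5):
  θ_4 = (M₀x²/(2L)-M₀(x-a)+C₁)/EI  [x>a] with C₁=M₀(3b²-L²)/(6L)=-13/5 = (5·(9/2)²/(2·6)-5·((9/2)-(18/5))+(-13/5))/200000 = 107/16000000 rad
Superposition: θ = Σ θ_i = -13111/25600000 rad ≈ -0.000512 rad

θ(9/2) = -13111/25600000 rad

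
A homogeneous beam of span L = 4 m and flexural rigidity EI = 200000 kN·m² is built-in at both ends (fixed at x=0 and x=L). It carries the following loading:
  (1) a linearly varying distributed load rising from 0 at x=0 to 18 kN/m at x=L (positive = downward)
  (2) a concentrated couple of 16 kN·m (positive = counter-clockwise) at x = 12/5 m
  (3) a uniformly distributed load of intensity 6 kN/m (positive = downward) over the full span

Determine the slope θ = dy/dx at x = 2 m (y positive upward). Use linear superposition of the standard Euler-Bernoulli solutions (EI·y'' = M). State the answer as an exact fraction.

Load 1 — triangular load w₀=18 kN/m (0→w₀ over full span):
  θ_1 = -w₀(2x(L-x)(L-2x)(x+2L)+x²(L-x)²)/(120LEI) = -18·(2·2·(4-2)·(4-2·2)·(2+2·4)+2²·(4-2)²)/(120·4·200000) = -3/1000000 rad
Load 2 — applied couple M₀=16 kN·m at a=12/5 m (b=L-a=8/5):
  θ_2 = (R_Ax²/2 - M_Ax)/EI  [x≤a] with R_A=144/25, M_A=128/25 = ((144/25)·2²/2 - (128/25)·2)/200000 = 1/156250 rad
Load 3 — uniform load w=6 kN/m over full span:
  θ_3 = -wx(L-x)(L-2x)/(12EI) = -6·2·(4-2)·(4-2·2)/(12·200000) = 0 rad
Superposition: θ = Σ θ_i = 17/5000000 rad ≈ 0.000003 rad

θ(2) = 17/5000000 rad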